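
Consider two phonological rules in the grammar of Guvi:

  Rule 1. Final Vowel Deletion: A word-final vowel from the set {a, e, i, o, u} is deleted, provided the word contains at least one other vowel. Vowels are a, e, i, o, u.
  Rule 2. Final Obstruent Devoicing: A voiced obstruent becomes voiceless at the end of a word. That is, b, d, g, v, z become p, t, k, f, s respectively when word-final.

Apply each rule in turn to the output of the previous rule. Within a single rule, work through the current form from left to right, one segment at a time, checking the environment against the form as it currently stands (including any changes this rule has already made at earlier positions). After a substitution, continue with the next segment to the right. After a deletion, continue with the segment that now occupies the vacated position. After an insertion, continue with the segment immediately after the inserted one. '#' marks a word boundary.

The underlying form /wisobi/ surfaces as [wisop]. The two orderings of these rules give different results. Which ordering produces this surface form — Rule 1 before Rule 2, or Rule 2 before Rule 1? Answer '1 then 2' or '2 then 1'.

1 then 2

Order 1 then 2:
  1 Final Vowel Deletion: [wisobi] → [wisob]
  2 Final Obstruent Devoicing: [wisob] → [wisop]
  result: [wisop]
Order 2 then 1:
  2 Final Obstruent Devoicing: no change — [wisobi]
  1 Final Vowel Deletion: [wisobi] → [wisob]
  result: [wisob]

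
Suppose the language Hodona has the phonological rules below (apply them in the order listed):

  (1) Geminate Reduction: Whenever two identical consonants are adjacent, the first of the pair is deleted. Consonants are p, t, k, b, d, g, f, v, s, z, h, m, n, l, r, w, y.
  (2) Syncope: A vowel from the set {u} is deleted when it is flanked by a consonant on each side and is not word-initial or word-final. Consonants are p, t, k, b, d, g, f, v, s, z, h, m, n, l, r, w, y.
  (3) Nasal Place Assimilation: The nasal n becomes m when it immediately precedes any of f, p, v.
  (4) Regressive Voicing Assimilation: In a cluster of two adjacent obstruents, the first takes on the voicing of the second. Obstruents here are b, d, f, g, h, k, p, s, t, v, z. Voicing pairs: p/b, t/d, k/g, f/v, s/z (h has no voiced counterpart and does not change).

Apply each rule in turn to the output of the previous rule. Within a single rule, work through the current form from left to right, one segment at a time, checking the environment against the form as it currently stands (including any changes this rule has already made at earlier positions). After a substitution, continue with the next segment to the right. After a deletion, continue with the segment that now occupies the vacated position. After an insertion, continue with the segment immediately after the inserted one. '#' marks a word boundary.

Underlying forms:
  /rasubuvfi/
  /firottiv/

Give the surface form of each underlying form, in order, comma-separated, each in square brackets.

/rasubuvfi/:
  (1) Geminate Reduction: no change — [rasubuvfi]
  (2) Syncope: [rasubuvfi] → [rasbvfi]
  (3) Nasal Place Assimilation: no change — [rasbvfi]
  (4) Regressive Voicing Assimilation: [rasbvfi] → [razbffi]
/firottiv/:
  (1) Geminate Reduction: [firottiv] → [firotiv]
  (2) Syncope: no change — [firotiv]
  (3) Nasal Place Assimilation: no change — [firotiv]
  (4) Regressive Voicing Assimilation: no change — [firotiv]

[razbffi], [firotiv]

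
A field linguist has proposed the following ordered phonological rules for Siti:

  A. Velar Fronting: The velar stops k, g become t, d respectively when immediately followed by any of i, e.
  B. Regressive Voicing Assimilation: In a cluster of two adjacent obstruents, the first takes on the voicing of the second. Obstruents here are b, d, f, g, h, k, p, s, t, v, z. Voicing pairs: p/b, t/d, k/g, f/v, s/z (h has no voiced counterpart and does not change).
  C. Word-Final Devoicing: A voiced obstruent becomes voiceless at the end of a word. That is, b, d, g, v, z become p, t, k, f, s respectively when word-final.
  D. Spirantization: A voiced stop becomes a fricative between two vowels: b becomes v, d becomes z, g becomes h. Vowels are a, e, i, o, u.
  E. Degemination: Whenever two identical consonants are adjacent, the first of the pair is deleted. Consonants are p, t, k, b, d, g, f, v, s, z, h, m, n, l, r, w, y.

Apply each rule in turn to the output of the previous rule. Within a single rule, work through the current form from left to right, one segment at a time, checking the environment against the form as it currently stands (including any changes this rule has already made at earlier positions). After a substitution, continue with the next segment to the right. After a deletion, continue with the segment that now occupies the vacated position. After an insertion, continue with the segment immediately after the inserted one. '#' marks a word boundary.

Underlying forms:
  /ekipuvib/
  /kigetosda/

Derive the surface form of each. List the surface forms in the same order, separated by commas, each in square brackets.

[etipuvip], [tizetozda]

/ekipuvib/:
  A Velar Fronting: [ekipuvib] → [etipuvib]
  B Regressive Voicing Assimilation: no change — [etipuvib]
  C Word-Final Devoicing: [etipuvib] → [etipuvip]
  D Spirantization: no change — [etipuvip]
  E Degemination: no change — [etipuvip]
/kigetosda/:
  A Velar Fronting: [kigetosda] → [tidetosda]
  B Regressive Voicing Assimilation: [tidetosda] → [tidetozda]
  C Word-Final Devoicing: no change — [tidetozda]
  D Spirantization: [tidetozda] → [tizetozda]
  E Degemination: no change — [tizetozda]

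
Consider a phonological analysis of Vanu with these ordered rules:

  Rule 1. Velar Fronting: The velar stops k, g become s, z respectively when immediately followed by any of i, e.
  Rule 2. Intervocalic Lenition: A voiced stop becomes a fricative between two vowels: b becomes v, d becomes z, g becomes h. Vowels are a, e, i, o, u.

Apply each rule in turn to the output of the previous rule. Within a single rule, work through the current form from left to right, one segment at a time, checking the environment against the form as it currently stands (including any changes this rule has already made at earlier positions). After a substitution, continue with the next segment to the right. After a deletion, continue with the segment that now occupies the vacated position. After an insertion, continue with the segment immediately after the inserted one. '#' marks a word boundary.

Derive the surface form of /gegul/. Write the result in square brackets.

[zehul]

Rule 1 Velar Fronting: [gegul] → [zegul]
Rule 2 Intervocalic Lenition: [zegul] → [zehul]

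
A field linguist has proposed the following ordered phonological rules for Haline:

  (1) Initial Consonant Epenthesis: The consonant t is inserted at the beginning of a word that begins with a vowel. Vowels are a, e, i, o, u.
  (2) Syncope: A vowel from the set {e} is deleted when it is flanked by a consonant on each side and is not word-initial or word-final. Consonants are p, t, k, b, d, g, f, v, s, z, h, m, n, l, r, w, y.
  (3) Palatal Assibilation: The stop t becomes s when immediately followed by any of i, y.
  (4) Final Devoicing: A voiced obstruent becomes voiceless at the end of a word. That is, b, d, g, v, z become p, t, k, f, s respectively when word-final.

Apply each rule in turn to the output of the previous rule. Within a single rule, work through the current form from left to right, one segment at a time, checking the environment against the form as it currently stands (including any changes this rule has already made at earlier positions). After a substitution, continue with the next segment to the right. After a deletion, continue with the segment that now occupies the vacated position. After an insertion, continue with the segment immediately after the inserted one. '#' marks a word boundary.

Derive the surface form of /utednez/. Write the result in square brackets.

[tutdns]

(1) Initial Consonant Epenthesis: [utednez] → [tutednez]
(2) Syncope: [tutednez] → [tutdnz]
(3) Palatal Assibilation: no change — [tutdnz]
(4) Final Devoicing: [tutdnz] → [tutdns]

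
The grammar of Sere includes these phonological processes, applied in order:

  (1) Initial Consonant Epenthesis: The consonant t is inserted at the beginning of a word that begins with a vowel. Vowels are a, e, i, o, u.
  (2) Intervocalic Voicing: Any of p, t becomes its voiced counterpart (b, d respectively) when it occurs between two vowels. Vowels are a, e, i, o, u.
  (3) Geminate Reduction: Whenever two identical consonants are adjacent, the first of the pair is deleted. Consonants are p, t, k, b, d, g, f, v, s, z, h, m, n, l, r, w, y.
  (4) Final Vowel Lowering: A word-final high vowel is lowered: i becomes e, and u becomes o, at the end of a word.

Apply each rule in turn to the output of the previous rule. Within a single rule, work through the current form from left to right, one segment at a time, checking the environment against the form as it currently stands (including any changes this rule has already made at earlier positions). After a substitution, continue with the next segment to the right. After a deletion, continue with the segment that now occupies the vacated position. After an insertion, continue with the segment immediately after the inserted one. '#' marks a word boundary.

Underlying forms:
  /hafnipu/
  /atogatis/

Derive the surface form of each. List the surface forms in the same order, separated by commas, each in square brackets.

/hafnipu/:
  (1) Initial Consonant Epenthesis: no change — [hafnipu]
  (2) Intervocalic Voicing: [hafnipu] → [hafnibu]
  (3) Geminate Reduction: no change — [hafnibu]
  (4) Final Vowel Lowering: [hafnibu] → [hafnibo]
/atogatis/:
  (1) Initial Consonant Epenthesis: [atogatis] → [tatogatis]
  (2) Intervocalic Voicing: [tatogatis] → [tadogadis]
  (3) Geminate Reduction: no change — [tadogadis]
  (4) Final Vowel Lowering: no change — [tadogadis]

[hafnibo], [tadogadis]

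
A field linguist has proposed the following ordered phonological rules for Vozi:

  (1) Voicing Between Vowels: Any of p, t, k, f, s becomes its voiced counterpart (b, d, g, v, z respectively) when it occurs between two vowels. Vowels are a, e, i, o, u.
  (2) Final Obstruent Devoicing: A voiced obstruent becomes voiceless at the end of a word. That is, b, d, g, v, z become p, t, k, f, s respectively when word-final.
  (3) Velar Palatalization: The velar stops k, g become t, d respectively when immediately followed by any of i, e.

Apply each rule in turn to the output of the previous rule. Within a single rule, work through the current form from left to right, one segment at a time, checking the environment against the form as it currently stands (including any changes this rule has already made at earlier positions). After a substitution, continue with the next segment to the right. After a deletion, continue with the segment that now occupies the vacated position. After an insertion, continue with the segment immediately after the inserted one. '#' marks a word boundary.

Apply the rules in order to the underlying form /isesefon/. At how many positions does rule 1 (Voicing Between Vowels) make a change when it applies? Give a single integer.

(1) Voicing Between Vowels: [isesefon] → [izezevon]
(2) Final Obstruent Devoicing: no change — [izezevon]
(3) Velar Palatalization: no change — [izezevon]
Rule 1 changed 3 position(s).

3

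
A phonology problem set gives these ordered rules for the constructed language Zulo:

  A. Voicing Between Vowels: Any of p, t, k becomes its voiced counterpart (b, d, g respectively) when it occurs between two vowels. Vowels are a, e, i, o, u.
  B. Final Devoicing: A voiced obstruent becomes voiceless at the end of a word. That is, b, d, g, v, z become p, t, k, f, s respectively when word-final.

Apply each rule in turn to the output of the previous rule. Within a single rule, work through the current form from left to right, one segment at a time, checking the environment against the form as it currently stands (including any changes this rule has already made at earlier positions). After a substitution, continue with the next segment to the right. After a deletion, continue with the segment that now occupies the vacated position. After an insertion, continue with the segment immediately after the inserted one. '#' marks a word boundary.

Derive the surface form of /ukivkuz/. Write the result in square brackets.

[ugivkus]

A Voicing Between Vowels: [ukivkuz] → [ugivkuz]
B Final Devoicing: [ugivkuz] → [ugivkus]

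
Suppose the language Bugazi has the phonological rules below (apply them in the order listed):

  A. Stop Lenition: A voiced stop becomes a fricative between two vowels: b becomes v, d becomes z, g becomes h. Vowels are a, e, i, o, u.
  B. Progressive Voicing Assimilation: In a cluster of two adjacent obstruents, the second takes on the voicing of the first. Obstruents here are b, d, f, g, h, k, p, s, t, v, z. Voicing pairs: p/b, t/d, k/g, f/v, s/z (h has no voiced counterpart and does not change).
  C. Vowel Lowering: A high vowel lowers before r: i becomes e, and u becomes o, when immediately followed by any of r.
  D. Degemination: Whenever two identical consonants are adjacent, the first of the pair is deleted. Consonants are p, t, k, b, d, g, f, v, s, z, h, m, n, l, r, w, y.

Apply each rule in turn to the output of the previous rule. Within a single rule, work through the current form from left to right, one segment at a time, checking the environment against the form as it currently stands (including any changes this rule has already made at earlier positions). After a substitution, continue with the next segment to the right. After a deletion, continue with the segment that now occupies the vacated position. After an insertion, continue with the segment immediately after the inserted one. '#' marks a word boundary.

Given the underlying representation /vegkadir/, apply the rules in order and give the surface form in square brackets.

A Stop Lenition: [vegkadir] → [vegkazir]
B Progressive Voicing Assimilation: [vegkazir] → [veggazir]
C Vowel Lowering: [veggazir] → [veggazer]
D Degemination: [veggazer] → [vegazer]

[vegazer]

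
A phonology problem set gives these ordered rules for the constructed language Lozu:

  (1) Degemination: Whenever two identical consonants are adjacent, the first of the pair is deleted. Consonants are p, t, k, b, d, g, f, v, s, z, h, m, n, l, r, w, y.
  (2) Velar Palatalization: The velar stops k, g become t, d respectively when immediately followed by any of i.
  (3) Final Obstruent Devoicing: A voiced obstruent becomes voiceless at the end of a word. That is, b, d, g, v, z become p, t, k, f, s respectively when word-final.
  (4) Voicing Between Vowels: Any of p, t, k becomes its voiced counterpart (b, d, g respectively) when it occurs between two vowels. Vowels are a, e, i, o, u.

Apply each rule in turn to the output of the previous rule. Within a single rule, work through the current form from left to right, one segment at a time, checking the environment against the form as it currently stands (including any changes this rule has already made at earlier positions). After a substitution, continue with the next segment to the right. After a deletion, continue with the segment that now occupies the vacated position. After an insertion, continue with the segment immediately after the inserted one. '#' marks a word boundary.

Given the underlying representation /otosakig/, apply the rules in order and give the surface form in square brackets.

[odosadik]

(1) Degemination: no change — [otosakig]
(2) Velar Palatalization: [otosakig] → [otosatig]
(3) Final Obstruent Devoicing: [otosatig] → [otosatik]
(4) Voicing Between Vowels: [otosatik] → [odosadik]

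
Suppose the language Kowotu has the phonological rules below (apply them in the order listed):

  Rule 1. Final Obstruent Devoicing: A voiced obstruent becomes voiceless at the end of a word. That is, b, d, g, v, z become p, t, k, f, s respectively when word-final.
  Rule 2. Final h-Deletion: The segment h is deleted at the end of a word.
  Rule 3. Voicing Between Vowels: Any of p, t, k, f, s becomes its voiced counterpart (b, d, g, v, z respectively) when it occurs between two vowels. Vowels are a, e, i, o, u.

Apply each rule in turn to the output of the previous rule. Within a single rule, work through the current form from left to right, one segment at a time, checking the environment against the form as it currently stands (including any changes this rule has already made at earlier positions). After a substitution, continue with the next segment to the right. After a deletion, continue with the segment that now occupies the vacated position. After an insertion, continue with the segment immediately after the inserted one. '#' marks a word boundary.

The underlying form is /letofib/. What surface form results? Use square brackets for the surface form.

[ledovip]

Rule 1 Final Obstruent Devoicing: [letofib] → [letofip]
Rule 2 Final h-Deletion: no change — [letofip]
Rule 3 Voicing Between Vowels: [letofip] → [ledovip]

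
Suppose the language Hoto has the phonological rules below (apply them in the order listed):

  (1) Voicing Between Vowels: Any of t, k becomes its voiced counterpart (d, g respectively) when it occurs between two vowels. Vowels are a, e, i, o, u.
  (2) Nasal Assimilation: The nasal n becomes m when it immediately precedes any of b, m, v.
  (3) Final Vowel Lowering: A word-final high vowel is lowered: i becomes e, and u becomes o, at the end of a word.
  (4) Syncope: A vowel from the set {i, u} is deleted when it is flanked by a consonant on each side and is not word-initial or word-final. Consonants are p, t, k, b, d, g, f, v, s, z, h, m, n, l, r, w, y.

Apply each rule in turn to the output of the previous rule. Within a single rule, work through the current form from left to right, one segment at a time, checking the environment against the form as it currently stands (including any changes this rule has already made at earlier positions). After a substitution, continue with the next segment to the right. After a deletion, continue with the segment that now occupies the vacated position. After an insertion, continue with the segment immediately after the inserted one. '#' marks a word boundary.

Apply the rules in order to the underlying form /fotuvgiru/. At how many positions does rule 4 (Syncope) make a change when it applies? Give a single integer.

(1) Voicing Between Vowels: [fotuvgiru] → [foduvgiru]
(2) Nasal Assimilation: no change — [foduvgiru]
(3) Final Vowel Lowering: [foduvgiru] → [foduvgiro]
(4) Syncope: [foduvgiro] → [fodvgro]
Rule 4 changed 2 position(s).

2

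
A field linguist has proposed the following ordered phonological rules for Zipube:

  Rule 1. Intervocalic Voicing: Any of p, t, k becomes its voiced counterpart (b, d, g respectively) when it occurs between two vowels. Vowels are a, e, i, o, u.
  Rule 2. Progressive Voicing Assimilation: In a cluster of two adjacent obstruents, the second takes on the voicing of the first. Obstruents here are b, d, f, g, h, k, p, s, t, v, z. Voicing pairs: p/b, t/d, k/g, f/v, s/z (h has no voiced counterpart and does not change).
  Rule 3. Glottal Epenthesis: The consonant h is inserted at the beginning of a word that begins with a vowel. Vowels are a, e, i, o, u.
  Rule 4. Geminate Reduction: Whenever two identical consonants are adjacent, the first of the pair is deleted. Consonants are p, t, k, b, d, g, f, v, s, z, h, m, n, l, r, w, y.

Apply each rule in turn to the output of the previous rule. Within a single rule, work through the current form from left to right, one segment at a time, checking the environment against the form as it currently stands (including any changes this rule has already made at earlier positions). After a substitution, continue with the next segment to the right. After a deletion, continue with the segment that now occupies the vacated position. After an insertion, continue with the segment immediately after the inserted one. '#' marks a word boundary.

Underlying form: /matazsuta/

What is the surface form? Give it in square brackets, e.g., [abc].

Rule 1 Intervocalic Voicing: [matazsuta] → [madazsuda]
Rule 2 Progressive Voicing Assimilation: [madazsuda] → [madazzuda]
Rule 3 Glottal Epenthesis: no change — [madazzuda]
Rule 4 Geminate Reduction: [madazzuda] → [madazuda]

[madazuda]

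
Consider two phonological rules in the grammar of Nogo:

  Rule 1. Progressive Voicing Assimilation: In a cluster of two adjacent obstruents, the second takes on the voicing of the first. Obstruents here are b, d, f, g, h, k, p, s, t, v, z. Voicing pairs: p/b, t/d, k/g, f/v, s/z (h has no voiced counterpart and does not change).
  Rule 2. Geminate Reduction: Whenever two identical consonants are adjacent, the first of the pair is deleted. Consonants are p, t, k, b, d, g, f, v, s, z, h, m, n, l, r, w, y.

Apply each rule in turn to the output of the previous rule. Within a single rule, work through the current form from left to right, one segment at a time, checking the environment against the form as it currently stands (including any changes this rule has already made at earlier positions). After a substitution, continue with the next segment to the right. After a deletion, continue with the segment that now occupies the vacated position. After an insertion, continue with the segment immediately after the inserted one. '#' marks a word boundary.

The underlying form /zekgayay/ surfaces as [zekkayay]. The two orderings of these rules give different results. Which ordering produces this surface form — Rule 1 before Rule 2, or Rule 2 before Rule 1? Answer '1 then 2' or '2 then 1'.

2 then 1

Order 1 then 2:
  1 Progressive Voicing Assimilation: [zekgayay] → [zekkayay]
  2 Geminate Reduction: [zekkayay] → [zekayay]
  result: [zekayay]
Order 2 then 1:
  2 Geminate Reduction: no change — [zekgayay]
  1 Progressive Voicing Assimilation: [zekgayay] → [zekkayay]
  result: [zekkayay]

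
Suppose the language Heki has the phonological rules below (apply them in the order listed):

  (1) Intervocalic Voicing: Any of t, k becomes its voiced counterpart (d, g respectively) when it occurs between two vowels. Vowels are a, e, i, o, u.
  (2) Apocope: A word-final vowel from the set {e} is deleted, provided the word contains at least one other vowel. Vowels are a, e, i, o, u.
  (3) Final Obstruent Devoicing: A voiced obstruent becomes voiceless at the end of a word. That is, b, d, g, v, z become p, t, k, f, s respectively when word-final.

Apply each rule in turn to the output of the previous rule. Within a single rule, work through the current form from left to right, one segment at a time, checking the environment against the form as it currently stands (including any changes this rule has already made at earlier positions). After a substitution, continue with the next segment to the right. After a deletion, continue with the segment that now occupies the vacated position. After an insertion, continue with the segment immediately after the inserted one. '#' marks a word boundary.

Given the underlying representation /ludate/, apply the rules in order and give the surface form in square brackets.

(1) Intervocalic Voicing: [ludate] → [ludade]
(2) Apocope: [ludade] → [ludad]
(3) Final Obstruent Devoicing: [ludad] → [ludat]

[ludat]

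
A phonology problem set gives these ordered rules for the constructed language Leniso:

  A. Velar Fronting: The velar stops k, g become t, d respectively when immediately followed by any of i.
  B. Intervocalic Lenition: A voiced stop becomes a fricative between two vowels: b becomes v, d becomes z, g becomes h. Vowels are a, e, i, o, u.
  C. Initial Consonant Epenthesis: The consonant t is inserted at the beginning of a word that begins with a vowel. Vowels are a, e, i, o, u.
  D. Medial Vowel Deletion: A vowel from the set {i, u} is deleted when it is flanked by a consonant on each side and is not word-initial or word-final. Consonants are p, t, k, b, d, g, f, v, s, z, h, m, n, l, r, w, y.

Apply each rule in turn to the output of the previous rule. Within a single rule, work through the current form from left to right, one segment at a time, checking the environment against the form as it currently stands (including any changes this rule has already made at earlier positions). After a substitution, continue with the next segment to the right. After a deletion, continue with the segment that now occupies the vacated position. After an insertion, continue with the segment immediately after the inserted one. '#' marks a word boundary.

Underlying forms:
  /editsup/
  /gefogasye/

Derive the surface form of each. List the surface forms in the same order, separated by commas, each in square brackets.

[teztsp], [gefohasye]

/editsup/:
  A Velar Fronting: no change — [editsup]
  B Intervocalic Lenition: [editsup] → [ezitsup]
  C Initial Consonant Epenthesis: [ezitsup] → [tezitsup]
  D Medial Vowel Deletion: [tezitsup] → [teztsp]
/gefogasye/:
  A Velar Fronting: no change — [gefogasye]
  B Intervocalic Lenition: [gefogasye] → [gefohasye]
  C Initial Consonant Epenthesis: no change — [gefohasye]
  D Medial Vowel Deletion: no change — [gefohasye]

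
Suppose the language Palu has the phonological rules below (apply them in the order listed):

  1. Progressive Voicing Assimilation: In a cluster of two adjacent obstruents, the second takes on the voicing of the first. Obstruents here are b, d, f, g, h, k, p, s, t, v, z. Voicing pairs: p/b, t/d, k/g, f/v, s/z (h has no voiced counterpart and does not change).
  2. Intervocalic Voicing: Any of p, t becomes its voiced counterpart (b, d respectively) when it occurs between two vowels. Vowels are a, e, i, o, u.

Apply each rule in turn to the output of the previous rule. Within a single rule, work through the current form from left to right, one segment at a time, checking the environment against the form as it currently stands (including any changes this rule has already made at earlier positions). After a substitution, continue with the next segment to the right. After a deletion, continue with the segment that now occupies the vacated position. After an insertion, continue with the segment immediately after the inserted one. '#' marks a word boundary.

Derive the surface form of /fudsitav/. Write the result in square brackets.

[fudzidav]

1 Progressive Voicing Assimilation: [fudsitav] → [fudzitav]
2 Intervocalic Voicing: [fudzitav] → [fudzidav]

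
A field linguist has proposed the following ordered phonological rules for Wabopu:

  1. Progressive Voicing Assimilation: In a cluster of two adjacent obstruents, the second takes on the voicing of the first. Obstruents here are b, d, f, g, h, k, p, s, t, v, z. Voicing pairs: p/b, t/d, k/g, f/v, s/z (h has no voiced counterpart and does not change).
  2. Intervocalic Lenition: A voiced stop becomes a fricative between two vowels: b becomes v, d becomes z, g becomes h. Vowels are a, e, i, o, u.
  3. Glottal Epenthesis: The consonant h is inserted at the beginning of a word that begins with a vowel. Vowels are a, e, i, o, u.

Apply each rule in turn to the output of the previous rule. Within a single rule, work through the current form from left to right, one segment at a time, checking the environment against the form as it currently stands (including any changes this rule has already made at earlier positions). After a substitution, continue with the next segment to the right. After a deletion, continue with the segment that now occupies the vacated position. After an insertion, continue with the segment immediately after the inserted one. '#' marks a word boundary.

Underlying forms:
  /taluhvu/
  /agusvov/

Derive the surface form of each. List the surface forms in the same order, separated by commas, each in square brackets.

/taluhvu/:
  1 Progressive Voicing Assimilation: [taluhvu] → [taluhfu]
  2 Intervocalic Lenition: no change — [taluhfu]
  3 Glottal Epenthesis: no change — [taluhfu]
/agusvov/:
  1 Progressive Voicing Assimilation: [agusvov] → [agusfov]
  2 Intervocalic Lenition: [agusfov] → [ahusfov]
  3 Glottal Epenthesis: [ahusfov] → [hahusfov]

[taluhfu], [hahusfov]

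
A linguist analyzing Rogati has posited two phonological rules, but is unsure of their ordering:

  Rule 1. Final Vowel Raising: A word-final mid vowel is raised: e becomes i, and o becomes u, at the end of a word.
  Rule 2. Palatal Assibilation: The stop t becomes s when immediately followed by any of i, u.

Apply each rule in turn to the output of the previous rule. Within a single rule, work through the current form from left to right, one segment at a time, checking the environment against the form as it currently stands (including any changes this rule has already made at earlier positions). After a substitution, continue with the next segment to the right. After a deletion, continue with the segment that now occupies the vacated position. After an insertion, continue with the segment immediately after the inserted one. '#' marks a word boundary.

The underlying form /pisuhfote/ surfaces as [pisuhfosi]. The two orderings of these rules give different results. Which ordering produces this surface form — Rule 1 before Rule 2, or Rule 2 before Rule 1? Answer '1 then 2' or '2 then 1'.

1 then 2

Order 1 then 2:
  1 Final Vowel Raising: [pisuhfote] → [pisuhfoti]
  2 Palatal Assibilation: [pisuhfoti] → [pisuhfosi]
  result: [pisuhfosi]
Order 2 then 1:
  2 Palatal Assibilation: no change — [pisuhfote]
  1 Final Vowel Raising: [pisuhfote] → [pisuhfoti]
  result: [pisuhfoti]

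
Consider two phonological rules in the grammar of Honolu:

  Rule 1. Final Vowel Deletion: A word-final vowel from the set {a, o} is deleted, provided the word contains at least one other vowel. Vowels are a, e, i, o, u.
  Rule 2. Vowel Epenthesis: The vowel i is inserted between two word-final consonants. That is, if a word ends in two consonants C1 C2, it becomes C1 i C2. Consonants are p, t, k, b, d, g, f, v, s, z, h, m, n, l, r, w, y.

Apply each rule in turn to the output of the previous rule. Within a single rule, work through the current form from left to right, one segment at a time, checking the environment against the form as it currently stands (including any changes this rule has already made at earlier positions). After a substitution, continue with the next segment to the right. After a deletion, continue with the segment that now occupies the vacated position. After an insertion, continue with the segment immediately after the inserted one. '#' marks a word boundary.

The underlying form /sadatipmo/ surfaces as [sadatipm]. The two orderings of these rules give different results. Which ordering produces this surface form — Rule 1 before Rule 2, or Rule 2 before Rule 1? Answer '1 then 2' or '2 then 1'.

2 then 1

Order 1 then 2:
  1 Final Vowel Deletion: [sadatipmo] → [sadatipm]
  2 Vowel Epenthesis: [sadatipm] → [sadatipim]
  result: [sadatipim]
Order 2 then 1:
  2 Vowel Epenthesis: no change — [sadatipmo]
  1 Final Vowel Deletion: [sadatipmo] → [sadatipm]
  result: [sadatipm]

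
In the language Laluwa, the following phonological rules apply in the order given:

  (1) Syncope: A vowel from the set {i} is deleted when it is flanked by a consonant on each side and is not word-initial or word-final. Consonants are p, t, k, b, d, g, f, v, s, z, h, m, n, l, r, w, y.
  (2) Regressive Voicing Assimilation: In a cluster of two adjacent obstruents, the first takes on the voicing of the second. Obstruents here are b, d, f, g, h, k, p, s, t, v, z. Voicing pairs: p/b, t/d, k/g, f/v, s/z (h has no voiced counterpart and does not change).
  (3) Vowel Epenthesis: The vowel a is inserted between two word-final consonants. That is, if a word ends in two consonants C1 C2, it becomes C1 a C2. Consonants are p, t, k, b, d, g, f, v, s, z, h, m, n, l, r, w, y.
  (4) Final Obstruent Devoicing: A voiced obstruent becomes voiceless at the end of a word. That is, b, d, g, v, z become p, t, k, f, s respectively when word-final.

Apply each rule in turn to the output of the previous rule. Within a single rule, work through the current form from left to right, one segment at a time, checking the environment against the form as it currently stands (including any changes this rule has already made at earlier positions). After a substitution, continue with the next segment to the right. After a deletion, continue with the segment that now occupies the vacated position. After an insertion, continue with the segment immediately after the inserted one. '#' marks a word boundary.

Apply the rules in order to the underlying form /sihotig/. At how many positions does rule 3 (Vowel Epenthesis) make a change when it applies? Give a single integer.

(1) Syncope: [sihotig] → [shotg]
(2) Regressive Voicing Assimilation: [shotg] → [shodg]
(3) Vowel Epenthesis: [shodg] → [shodag]
(4) Final Obstruent Devoicing: [shodag] → [shodak]
Rule 3 changed 1 position(s).

1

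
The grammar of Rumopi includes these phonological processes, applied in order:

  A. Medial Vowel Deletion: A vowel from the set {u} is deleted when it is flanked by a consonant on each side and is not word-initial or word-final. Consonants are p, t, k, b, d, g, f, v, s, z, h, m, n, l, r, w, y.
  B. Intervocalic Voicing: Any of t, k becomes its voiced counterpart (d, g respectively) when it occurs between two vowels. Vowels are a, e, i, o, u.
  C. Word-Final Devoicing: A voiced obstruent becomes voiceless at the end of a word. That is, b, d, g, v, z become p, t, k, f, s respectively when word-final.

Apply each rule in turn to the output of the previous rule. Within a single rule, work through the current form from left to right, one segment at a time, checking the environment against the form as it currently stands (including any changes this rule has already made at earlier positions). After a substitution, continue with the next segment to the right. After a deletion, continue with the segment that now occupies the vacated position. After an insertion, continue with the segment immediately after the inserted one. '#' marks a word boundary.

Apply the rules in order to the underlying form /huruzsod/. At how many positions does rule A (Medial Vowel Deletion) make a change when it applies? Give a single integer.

A Medial Vowel Deletion: [huruzsod] → [hrzsod]
B Intervocalic Voicing: no change — [hrzsod]
C Word-Final Devoicing: [hrzsod] → [hrzsot]
Rule A changed 2 position(s).

2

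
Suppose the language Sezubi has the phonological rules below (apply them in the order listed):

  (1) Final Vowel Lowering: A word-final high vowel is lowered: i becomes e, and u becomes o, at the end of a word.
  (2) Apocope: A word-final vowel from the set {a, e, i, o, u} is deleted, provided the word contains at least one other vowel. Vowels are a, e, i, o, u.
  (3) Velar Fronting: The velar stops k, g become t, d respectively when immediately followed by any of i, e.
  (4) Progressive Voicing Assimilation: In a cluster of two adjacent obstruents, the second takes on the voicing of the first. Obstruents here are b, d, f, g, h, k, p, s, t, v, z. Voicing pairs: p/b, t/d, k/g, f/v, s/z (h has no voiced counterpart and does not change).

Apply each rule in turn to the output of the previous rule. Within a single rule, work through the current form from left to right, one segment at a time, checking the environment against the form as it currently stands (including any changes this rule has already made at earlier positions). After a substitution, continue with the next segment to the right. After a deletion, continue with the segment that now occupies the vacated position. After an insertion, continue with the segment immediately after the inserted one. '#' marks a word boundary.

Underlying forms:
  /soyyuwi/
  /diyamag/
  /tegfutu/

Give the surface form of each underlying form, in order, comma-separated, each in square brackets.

/soyyuwi/:
  (1) Final Vowel Lowering: [soyyuwi] → [soyyuwe]
  (2) Apocope: [soyyuwe] → [soyyuw]
  (3) Velar Fronting: no change — [soyyuw]
  (4) Progressive Voicing Assimilation: no change — [soyyuw]
/diyamag/:
  (1) Final Vowel Lowering: no change — [diyamag]
  (2) Apocope: no change — [diyamag]
  (3) Velar Fronting: no change — [diyamag]
  (4) Progressive Voicing Assimilation: no change — [diyamag]
/tegfutu/:
  (1) Final Vowel Lowering: [tegfutu] → [tegfuto]
  (2) Apocope: [tegfuto] → [tegfut]
  (3) Velar Fronting: no change — [tegfut]
  (4) Progressive Voicing Assimilation: [tegfut] → [tegvut]

[soyyuw], [diyamag], [tegvut]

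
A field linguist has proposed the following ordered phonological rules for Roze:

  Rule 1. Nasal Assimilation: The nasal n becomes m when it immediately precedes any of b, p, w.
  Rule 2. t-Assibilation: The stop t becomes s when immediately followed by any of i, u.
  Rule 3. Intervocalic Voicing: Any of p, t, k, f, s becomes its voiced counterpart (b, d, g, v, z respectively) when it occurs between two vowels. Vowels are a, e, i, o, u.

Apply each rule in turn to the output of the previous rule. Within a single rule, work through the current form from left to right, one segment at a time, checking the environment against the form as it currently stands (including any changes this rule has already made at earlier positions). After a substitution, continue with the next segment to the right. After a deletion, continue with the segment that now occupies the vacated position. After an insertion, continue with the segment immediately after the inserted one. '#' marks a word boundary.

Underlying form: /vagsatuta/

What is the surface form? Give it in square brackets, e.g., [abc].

[vagsazuda]

Rule 1 Nasal Assimilation: no change — [vagsatuta]
Rule 2 t-Assibilation: [vagsatuta] → [vagsasuta]
Rule 3 Intervocalic Voicing: [vagsasuta] → [vagsazuda]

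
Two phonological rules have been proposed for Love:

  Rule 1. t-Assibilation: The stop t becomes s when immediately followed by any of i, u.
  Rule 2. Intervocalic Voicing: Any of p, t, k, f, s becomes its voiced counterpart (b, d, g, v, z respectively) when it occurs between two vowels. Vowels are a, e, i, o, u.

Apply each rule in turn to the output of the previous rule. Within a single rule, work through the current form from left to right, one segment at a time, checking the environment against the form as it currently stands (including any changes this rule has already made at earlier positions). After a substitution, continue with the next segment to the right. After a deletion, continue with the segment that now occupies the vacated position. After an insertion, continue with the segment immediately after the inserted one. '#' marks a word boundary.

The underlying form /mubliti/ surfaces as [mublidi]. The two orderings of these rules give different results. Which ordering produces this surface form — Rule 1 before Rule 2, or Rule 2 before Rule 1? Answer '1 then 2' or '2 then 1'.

Order 1 then 2:
  1 t-Assibilation: [mubliti] → [mublisi]
  2 Intervocalic Voicing: [mublisi] → [mublizi]
  result: [mublizi]
Order 2 then 1:
  2 Intervocalic Voicing: [mubliti] → [mublidi]
  1 t-Assibilation: no change — [mublidi]
  result: [mublidi]

2 then 1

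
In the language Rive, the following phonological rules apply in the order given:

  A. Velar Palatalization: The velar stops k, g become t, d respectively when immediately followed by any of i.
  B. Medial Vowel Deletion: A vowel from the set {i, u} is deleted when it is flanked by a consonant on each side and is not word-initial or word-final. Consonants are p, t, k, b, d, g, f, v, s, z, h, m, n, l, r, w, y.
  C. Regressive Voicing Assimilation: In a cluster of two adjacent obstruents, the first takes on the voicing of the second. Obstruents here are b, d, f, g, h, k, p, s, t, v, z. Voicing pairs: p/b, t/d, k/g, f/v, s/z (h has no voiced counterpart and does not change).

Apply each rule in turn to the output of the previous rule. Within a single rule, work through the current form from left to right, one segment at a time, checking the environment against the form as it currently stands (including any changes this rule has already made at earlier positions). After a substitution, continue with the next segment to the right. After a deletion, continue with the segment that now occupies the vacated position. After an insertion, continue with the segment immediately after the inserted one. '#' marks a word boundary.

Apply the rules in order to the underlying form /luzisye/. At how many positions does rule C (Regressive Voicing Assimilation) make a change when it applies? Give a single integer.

1

A Velar Palatalization: no change — [luzisye]
B Medial Vowel Deletion: [luzisye] → [lzsye]
C Regressive Voicing Assimilation: [lzsye] → [lssye]
Rule C changed 1 position(s).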